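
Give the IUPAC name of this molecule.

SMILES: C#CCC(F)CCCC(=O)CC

7-fluorodec-9-yn-3-one

The longest carbon chain that includes the carbonyl and the multiple bond has 10 carbons, so the parent hydride is decane.
A ketone (C=O on an internal carbon) is the principal characteristic group, giving the suffix -one.
There is one C≡C triple bond, indicated by the ending -yne.
The numbering direction is chosen so that numbering from this end puts the carbonyl group at C-3 rather than C-8.
With this numbering: the carbonyl at C-3; the triple bond between C-9 and C-10; a fluoro group at C-7.
Putting it together: 7-fluorodec-9-yn-3-one.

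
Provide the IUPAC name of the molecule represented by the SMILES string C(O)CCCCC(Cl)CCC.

Counting along the main chain through the –OH group gives 9 carbons: the parent is nonane.
The principal characteristic group is an alcohol (–OH), named with the suffix -ol.
Number the chain so that numbering from this end puts the hydroxyl group at C-1 rather than C-9.
That gives the hydroxyl at C-1; a chloro group at C-6.
Putting it together: 6-chlorononan-1-ol.

6-chlorononan-1-ol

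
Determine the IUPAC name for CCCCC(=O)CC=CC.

Counting along the main chain through the carbonyl and the multiple bond gives 9 carbons: the parent is nonane.
The highest-priority functional group is a ketone (C=O on an internal carbon), so the name ends in -one.
There is one C=C double bond, indicated by the ending -ene.
The numbering direction is chosen so that numbering from this end puts the double bond at C-2 rather than C-7.
That gives the carbonyl at C-5; the double bond between C-2 and C-3.
Assembling the pieces gives non-2-en-5-one.

non-2-en-5-one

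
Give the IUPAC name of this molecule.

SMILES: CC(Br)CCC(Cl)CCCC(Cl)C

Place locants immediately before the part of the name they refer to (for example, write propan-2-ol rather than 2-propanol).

2-bromo-5,9-dichlorodecane

The longest carbon chain is 10 atoms: the parent is decane.
Number the chain so that the substituent locant set {2,5,9} is lower than {2,6,9} at the first point of difference.
That gives a bromo group at C-2; chloro groups at C-5 and C-9.
Substituent prefixes are cited in alphabetical order (multiplying prefixes like di-/tri- are ignored for ordering).
Assembling the pieces gives 2-bromo-5,9-dichlorodecane.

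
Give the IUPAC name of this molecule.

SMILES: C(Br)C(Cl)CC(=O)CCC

The longest chain bearing the carbonyl is 7 carbons long (heptane).
The principal characteristic group is a ketone (C=O on an internal carbon), named with the suffix -one.
Number the chain so that the substituent locant set {1,2} is lower than {6,7} at the first point of difference.
That gives the carbonyl at C-4; a bromo group at C-1; a chloro group at C-2.
Substituent prefixes are cited in alphabetical order (multiplying prefixes like di-/tri- are ignored for ordering).
Assembling the pieces gives 1-bromo-2-chloroheptan-4-one.

1-bromo-2-chloroheptan-4-one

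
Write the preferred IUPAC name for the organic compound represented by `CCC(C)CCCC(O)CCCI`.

1-iodo-8-methyldecan-4-ol

The longest carbon chain that includes the –OH group has 10 carbons, so the parent hydride is decane.
The principal characteristic group is an alcohol (–OH), named with the suffix -ol.
Number the chain so that numbering from this end puts the hydroxyl group at C-4 rather than C-7.
That gives the hydroxyl at C-4; an iodo group at C-1; a methyl group at C-8.
The substituents are ordered alphabetically, ignoring any di-/tri- multipliers.
The name is 1-iodo-8-methyldecan-4-ol.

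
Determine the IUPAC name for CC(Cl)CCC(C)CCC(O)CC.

9-chloro-6-methyldecan-3-ol

The longest chain bearing the –OH group is 10 carbons long (decane).
The principal characteristic group is an alcohol (–OH), named with the suffix -ol.
Choose the numbering such that numbering from this end puts the hydroxyl group at C-3 rather than C-8.
With this numbering: the hydroxyl at C-3; a chloro group at C-9; a methyl group at C-6.
Prefixes are listed alphabetically: chloro, methyl.
The name is 9-chloro-6-methyldecan-3-ol.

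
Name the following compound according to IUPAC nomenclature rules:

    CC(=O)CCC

pentan-2-one

Counting along the main chain through the carbonyl gives 5 carbons: the parent is pentane.
The highest-priority functional group is a ketone (C=O on an internal carbon), so the name ends in -one.
The numbering direction is chosen so that numbering from this end puts the carbonyl group at C-2 rather than C-4.
This places the carbonyl at C-2.
Assembling the pieces gives pentan-2-one.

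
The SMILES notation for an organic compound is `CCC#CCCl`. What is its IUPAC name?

Counting along the main chain through the multiple bond gives 5 carbons: the parent is pentane.
There is one C≡C triple bond, indicated by the ending -yne.
Number the chain so that numbering from this end puts the triple bond at C-2 rather than C-3.
That gives the triple bond between C-2 and C-3; a chloro group at C-1.
The name is 1-chloropent-2-yne.

1-chloropent-2-yne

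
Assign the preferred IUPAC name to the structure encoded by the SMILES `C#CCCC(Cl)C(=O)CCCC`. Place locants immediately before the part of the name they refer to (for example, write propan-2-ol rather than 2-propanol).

6-chlorodec-9-yn-5-one

The longest chain bearing the carbonyl and the multiple bond is 10 carbons long (decane).
A ketone (C=O on an internal carbon) is the principal characteristic group, giving the suffix -one.
The chain contains a C≡C triple bond, so the unsaturation ending is -yne.
Number the chain so that numbering from this end puts the carbonyl group at C-5 rather than C-6.
This places the carbonyl at C-5; the triple bond between C-9 and C-10; a chloro group at C-6.
The name is 6-chlorodec-9-yn-5-one.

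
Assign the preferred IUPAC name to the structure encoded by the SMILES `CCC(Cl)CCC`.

3-chlorohexane

The longest continuous carbon chain has 6 atoms, so the parent hydride is hexane.
Number the chain so that the substituent locant set {3} is lower than {4} at the first point of difference.
That gives a chloro group at C-3.
Putting it together: 3-chlorohexane.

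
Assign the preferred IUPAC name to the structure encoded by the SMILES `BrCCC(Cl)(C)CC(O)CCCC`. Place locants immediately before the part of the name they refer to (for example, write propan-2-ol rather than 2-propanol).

Counting along the main chain through the –OH group gives 9 carbons: the parent is nonane.
The principal characteristic group is an alcohol (–OH), named with the suffix -ol.
The numbering direction is chosen so that the substituent locant set {1,3,3} is lower than {7,7,9} at the first point of difference.
With this numbering: the hydroxyl at C-5; a bromo group at C-1; a chloro group at C-3; a methyl group at C-3.
The substituents are ordered alphabetically, ignoring any di-/tri- multipliers.
Assembling the pieces gives 1-bromo-3-chloro-3-methylnonan-5-ol.

1-bromo-3-chloro-3-methylnonan-5-ol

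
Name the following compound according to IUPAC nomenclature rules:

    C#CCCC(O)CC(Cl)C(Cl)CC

The longest chain bearing the –OH group and the multiple bond is 10 carbons long (decane).
An alcohol (–OH) is the principal characteristic group, giving the suffix -ol.
A C≡C triple bond in the chain gives the infix -yne-.
The numbering direction is chosen so that numbering from this end puts the hydroxyl group at C-5 rather than C-6.
This places the hydroxyl at C-5; the triple bond between C-1 and C-2; chloro groups at C-7 and C-8.
Assembling the pieces gives 7,8-dichlorodec-1-yn-5-ol.

7,8-dichlorodec-1-yn-5-ol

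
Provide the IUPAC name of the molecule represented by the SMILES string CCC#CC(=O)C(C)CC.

The longest chain bearing the carbonyl and the multiple bond is 8 carbons long (octane).
A ketone (C=O on an internal carbon) is the principal characteristic group, giving the suffix -one.
The chain contains a C≡C triple bond, so the unsaturation ending is -yne.
The numbering direction is chosen so that numbering from this end puts the carbonyl group at C-4 rather than C-5.
That gives the carbonyl at C-4; the triple bond between C-5 and C-6; a methyl group at C-3.
Putting it together: 3-methyloct-5-yn-4-one.

3-methyloct-5-yn-4-one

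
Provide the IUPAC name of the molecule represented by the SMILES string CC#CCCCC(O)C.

oct-6-yn-2-ol

Counting along the main chain through the –OH group and the multiple bond gives 8 carbons: the parent is octane.
The principal characteristic group is an alcohol (–OH), named with the suffix -ol.
There is one C≡C triple bond, indicated by the ending -yne.
Number the chain so that numbering from this end puts the hydroxyl group at C-2 rather than C-7.
That gives the hydroxyl at C-2; the triple bond between C-6 and C-7.
The name is oct-6-yn-2-ol.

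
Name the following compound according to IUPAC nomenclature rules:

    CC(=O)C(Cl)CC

Counting along the main chain through the carbonyl gives 5 carbons: the parent is pentane.
The highest-priority functional group is a ketone (C=O on an internal carbon), so the name ends in -one.
Number the chain so that numbering from this end puts the carbonyl group at C-2 rather than C-4.
That gives the carbonyl at C-2; a chloro group at C-3.
The name is 3-chloropentan-2-one.

3-chloropentan-2-one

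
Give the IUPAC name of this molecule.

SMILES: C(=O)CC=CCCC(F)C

7-fluorooct-3-enal

The longest chain bearing the –CHO group and the multiple bond is 8 carbons long (octane).
An aldehyde (terminal –CHO) is the principal characteristic group, giving the suffix -al.
A C=C double bond in the chain gives the infix -ene-.
Number the chain so that the aldehyde carbon is C-1 by definition.
That gives the double bond between C-3 and C-4; a fluoro group at C-7.
Assembling the pieces gives 7-fluorooct-3-enal.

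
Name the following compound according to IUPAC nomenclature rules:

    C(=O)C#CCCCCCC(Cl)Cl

The longest chain bearing the –CHO group and the multiple bond is 9 carbons long (nonane).
The highest-priority functional group is an aldehyde (terminal –CHO), so the name ends in -al.
There is one C≡C triple bond, indicated by the ending -yne.
The numbering direction is chosen so that the aldehyde carbon is C-1 by definition.
This places the triple bond between C-2 and C-3; two chloro groups at C-9.
Putting it together: 9,9-dichloronon-2-ynal.

9,9-dichloronon-2-ynal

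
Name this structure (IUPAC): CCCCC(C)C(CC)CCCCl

The parent chain contains 9 carbons (nonane).
The numbering direction is chosen so that the substituent locant set {1,4,5} is lower than {5,6,9} at the first point of difference.
This places a chloro group at C-1; an ethyl group at C-4; a methyl group at C-5.
The substituents are ordered alphabetically, ignoring any di-/tri- multipliers.
Assembling the pieces gives 1-chloro-4-ethyl-5-methylnonane.

1-chloro-4-ethyl-5-methylnonane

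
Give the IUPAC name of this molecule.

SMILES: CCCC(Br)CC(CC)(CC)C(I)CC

The longest carbon chain is 9 atoms: the parent is nonane.
Choose the numbering such that the substituent locant set {3,4,4,6} is lower than {4,6,6,7} at the first point of difference.
That gives a bromo group at C-6; two ethyl groups at C-4; an iodo group at C-3.
Substituent prefixes are cited in alphabetical order (multiplying prefixes like di-/tri- are ignored for ordering).
Putting it together: 6-bromo-4,4-diethyl-3-iodononane.

6-bromo-4,4-diethyl-3-iodononane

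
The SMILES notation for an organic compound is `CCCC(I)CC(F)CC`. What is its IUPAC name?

3-fluoro-5-iodooctane

The longest continuous carbon chain has 8 atoms, so the parent hydride is octane.
The numbering direction is chosen so that the substituent locant set {3,5} is lower than {4,6} at the first point of difference.
This places a fluoro group at C-3; an iodo group at C-5.
Prefixes are listed alphabetically: fluoro, iodo.
The name is 3-fluoro-5-iodooctane.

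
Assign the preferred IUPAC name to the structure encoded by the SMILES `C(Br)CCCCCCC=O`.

Counting along the main chain through the –CHO group gives 8 carbons: the parent is octane.
The highest-priority functional group is an aldehyde (terminal –CHO), so the name ends in -al.
Number the chain so that the aldehyde carbon is C-1 by definition.
With this numbering: a bromo group at C-8.
Assembling the pieces gives 8-bromooctanal.

8-bromooctanal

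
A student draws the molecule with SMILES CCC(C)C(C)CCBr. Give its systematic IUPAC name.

1-bromo-3,4-dimethylhexane

The longest continuous carbon chain has 6 atoms, so the parent hydride is hexane.
Number the chain so that the substituent locant set {1,3,4} is lower than {3,4,6} at the first point of difference.
With this numbering: a bromo group at C-1; methyl groups at C-3 and C-4.
Substituent prefixes are cited in alphabetical order (multiplying prefixes like di-/tri- are ignored for ordering).
Assembling the pieces gives 1-bromo-3,4-dimethylhexane.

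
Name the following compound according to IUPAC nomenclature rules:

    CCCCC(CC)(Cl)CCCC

The parent chain contains 9 carbons (nonane).
Numbering from either end gives identical locants here.
This places a chloro group at C-5; an ethyl group at C-5.
The substituents are ordered alphabetically, ignoring any di-/tri- multipliers.
Putting it together: 5-chloro-5-ethylnonane.

5-chloro-5-ethylnonane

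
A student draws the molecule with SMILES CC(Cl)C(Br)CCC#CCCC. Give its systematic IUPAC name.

The longest carbon chain that includes the multiple bond has 10 carbons, so the parent hydride is decane.
There is one C≡C triple bond, indicated by the ending -yne.
The numbering direction is chosen so that numbering from this end puts the triple bond at C-4 rather than C-6.
That gives the triple bond between C-4 and C-5; a bromo group at C-8; a chloro group at C-9.
Prefixes are listed alphabetically: bromo, chloro.
Assembling the pieces gives 8-bromo-9-chlorodec-4-yne.

8-bromo-9-chlorodec-4-yne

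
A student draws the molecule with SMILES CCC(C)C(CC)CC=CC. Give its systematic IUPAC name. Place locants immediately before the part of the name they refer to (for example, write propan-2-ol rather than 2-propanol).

5-ethyl-6-methyloct-2-ene

The longest carbon chain that includes the multiple bond has 8 carbons, so the parent hydride is octane.
A C=C double bond in the chain gives the infix -ene-.
The numbering direction is chosen so that numbering from this end puts the double bond at C-2 rather than C-6.
That gives the double bond between C-2 and C-3; an ethyl group at C-5; a methyl group at C-6.
Prefixes are listed alphabetically: ethyl, methyl.
The name is 5-ethyl-6-methyloct-2-ene.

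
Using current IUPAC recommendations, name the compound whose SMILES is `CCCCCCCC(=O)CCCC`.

dodecan-5-one

Counting along the main chain through the carbonyl gives 12 carbons: the parent is dodecane.
The highest-priority functional group is a ketone (C=O on an internal carbon), so the name ends in -one.
Choose the numbering such that numbering from this end puts the carbonyl group at C-5 rather than C-8.
That gives the carbonyl at C-5.
Assembling the pieces gives dodecan-5-one.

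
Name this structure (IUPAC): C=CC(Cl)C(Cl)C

3,4-dichloropent-1-ene

Counting along the main chain through the multiple bond gives 5 carbons: the parent is pentane.
A C=C double bond in the chain gives the infix -ene-.
Number the chain so that numbering from this end puts the double bond at C-1 rather than C-4.
This places the double bond between C-1 and C-2; chloro groups at C-3 and C-4.
Putting it together: 3,4-dichloropent-1-ene.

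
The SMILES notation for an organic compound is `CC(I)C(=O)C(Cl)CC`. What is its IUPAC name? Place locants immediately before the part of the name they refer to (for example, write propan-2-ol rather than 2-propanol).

4-chloro-2-iodohexan-3-one

Counting along the main chain through the carbonyl gives 6 carbons: the parent is hexane.
The principal characteristic group is a ketone (C=O on an internal carbon), named with the suffix -one.
The numbering direction is chosen so that numbering from this end puts the carbonyl group at C-3 rather than C-4.
With this numbering: the carbonyl at C-3; a chloro group at C-4; an iodo group at C-2.
The substituents are ordered alphabetically, ignoring any di-/tri- multipliers.
Putting it together: 4-chloro-2-iodohexan-3-one.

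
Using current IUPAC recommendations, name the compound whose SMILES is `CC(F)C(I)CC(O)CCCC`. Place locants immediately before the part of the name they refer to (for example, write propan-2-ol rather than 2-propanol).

2-fluoro-3-iodononan-5-ol

The longest carbon chain that includes the –OH group has 9 carbons, so the parent hydride is nonane.
The principal characteristic group is an alcohol (–OH), named with the suffix -ol.
Number the chain so that the substituent locant set {2,3} is lower than {7,8} at the first point of difference.
That gives the hydroxyl at C-5; a fluoro group at C-2; an iodo group at C-3.
Substituent prefixes are cited in alphabetical order (multiplying prefixes like di-/tri- are ignored for ordering).
Putting it together: 2-fluoro-3-iodononan-5-ol.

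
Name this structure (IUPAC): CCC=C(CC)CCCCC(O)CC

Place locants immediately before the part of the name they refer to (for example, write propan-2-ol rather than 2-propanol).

8-ethylundec-8-en-3-ol

The longest carbon chain that includes the –OH group and the multiple bond has 11 carbons, so the parent hydride is undecane.
The principal characteristic group is an alcohol (–OH), named with the suffix -ol.
The chain contains a C=C double bond, so the unsaturation ending is -ene.
Choose the numbering such that numbering from this end puts the hydroxyl group at C-3 rather than C-9.
With this numbering: the hydroxyl at C-3; the double bond between C-8 and C-9; an ethyl group at C-8.
Assembling the pieces gives 8-ethylundec-8-en-3-ol.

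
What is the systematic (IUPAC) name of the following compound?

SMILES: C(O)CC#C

but-3-yn-1-ol

The longest chain bearing the –OH group and the multiple bond is 4 carbons long (butane).
An alcohol (–OH) is the principal characteristic group, giving the suffix -ol.
A C≡C triple bond in the chain gives the infix -yne-.
The numbering direction is chosen so that numbering from this end puts the hydroxyl group at C-1 rather than C-4.
That gives the hydroxyl at C-1; the triple bond between C-3 and C-4.
Assembling the pieces gives but-3-yn-1-ol.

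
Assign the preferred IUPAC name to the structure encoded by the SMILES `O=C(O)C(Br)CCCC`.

2-bromohexanoic acid

The longest carbon chain that includes the –COOH group has 6 carbons, so the parent hydride is hexane.
The principal characteristic group is a carboxylic acid (terminal –COOH), named with the suffix -oic acid.
Number the chain so that the carboxylic acid carbon is C-1 by definition.
This places a bromo group at C-2.
Putting it together: 2-bromohexanoic acid.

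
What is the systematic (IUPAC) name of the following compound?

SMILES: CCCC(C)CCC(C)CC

The parent chain contains 9 carbons (nonane).
Choose the numbering such that the substituent locant set {3,6} is lower than {4,7} at the first point of difference.
That gives methyl groups at C-3 and C-6.
The name is 3,6-dimethylnonane.

3,6-dimethylnonane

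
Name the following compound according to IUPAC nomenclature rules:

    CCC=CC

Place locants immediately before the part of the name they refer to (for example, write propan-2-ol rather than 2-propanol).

The longest carbon chain that includes the multiple bond has 5 carbons, so the parent hydride is pentane.
The chain contains a C=C double bond, so the unsaturation ending is -ene.
Choose the numbering such that numbering from this end puts the double bond at C-2 rather than C-3.
This places the double bond between C-2 and C-3.
The name is pent-2-ene.

pent-2-ene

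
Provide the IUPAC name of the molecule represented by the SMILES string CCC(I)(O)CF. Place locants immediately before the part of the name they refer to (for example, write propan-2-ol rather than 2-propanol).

1-fluoro-2-iodobutan-2-ol

Counting along the main chain through the –OH group gives 4 carbons: the parent is butane.
The highest-priority functional group is an alcohol (–OH), so the name ends in -ol.
Choose the numbering such that numbering from this end puts the hydroxyl group at C-2 rather than C-3.
This places the hydroxyl at C-2; a fluoro group at C-1; an iodo group at C-2.
The substituents are ordered alphabetically, ignoring any di-/tri- multipliers.
Assembling the pieces gives 1-fluoro-2-iodobutan-2-ol.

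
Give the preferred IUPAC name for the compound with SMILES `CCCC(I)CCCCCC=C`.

The longest carbon chain that includes the multiple bond has 11 carbons, so the parent hydride is undecane.
The chain contains a C=C double bond, so the unsaturation ending is -ene.
Choose the numbering such that numbering from this end puts the double bond at C-1 rather than C-10.
This places the double bond between C-1 and C-2; an iodo group at C-8.
The name is 8-iodoundec-1-ene.

8-iodoundec-1-ene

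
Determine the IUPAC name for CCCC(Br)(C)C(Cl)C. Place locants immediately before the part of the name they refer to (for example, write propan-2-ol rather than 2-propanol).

3-bromo-2-chloro-3-methylhexane

The longest continuous carbon chain has 6 atoms, so the parent hydride is hexane.
Choose the numbering such that the substituent locant set {2,3,3} is lower than {4,4,5} at the first point of difference.
With this numbering: a bromo group at C-3; a chloro group at C-2; a methyl group at C-3.
Substituent prefixes are cited in alphabetical order (multiplying prefixes like di-/tri- are ignored for ordering).
Putting it together: 3-bromo-2-chloro-3-methylhexane.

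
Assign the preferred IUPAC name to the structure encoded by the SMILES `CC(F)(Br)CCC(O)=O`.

4-bromo-4-fluoropentanoic acid

Counting along the main chain through the –COOH group gives 5 carbons: the parent is pentane.
The highest-priority functional group is a carboxylic acid (terminal –COOH), so the name ends in -oic acid.
Choose the numbering such that the carboxylic acid carbon is C-1 by definition.
With this numbering: a bromo group at C-4; a fluoro group at C-4.
The substituents are ordered alphabetically, ignoring any di-/tri- multipliers.
The name is 4-bromo-4-fluoropentanoic acid.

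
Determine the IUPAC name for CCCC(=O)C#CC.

Counting along the main chain through the carbonyl and the multiple bond gives 7 carbons: the parent is heptane.
The principal characteristic group is a ketone (C=O on an internal carbon), named with the suffix -one.
A C≡C triple bond in the chain gives the infix -yne-.
Number the chain so that numbering from this end puts the triple bond at C-2 rather than C-5.
With this numbering: the carbonyl at C-4; the triple bond between C-2 and C-3.
Assembling the pieces gives hept-2-yn-4-one.

hept-2-yn-4-one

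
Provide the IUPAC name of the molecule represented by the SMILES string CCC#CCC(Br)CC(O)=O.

Counting along the main chain through the –COOH group and the multiple bond gives 8 carbons: the parent is octane.
The highest-priority functional group is a carboxylic acid (terminal –COOH), so the name ends in -oic acid.
A C≡C triple bond in the chain gives the infix -yne-.
Choose the numbering such that the carboxylic acid carbon is C-1 by definition.
That gives the triple bond between C-5 and C-6; a bromo group at C-3.
Putting it together: 3-bromooct-5-ynoic acid.

3-bromooct-5-ynoic acid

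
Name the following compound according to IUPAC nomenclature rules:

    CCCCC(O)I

The longest chain bearing the –OH group is 5 carbons long (pentane).
The principal characteristic group is an alcohol (–OH), named with the suffix -ol.
The numbering direction is chosen so that numbering from this end puts the hydroxyl group at C-1 rather than C-5.
That gives the hydroxyl at C-1; an iodo group at C-1.
Putting it together: 1-iodopentan-1-ol.

1-iodopentan-1-ol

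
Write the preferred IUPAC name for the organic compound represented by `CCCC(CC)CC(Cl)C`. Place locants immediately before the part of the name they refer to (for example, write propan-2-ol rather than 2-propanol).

The longest carbon chain is 7 atoms: the parent is heptane.
The numbering direction is chosen so that the substituent locant set {2,4} is lower than {4,6} at the first point of difference.
This places a chloro group at C-2; an ethyl group at C-4.
Prefixes are listed alphabetically: chloro, ethyl.
Putting it together: 2-chloro-4-ethylheptane.

2-chloro-4-ethylheptane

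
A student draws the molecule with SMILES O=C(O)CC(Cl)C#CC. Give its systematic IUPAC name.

Counting along the main chain through the –COOH group and the multiple bond gives 6 carbons: the parent is hexane.
A carboxylic acid (terminal –COOH) is the principal characteristic group, giving the suffix -oic acid.
The chain contains a C≡C triple bond, so the unsaturation ending is -yne.
The numbering direction is chosen so that the carboxylic acid carbon is C-1 by definition.
This places the triple bond between C-4 and C-5; a chloro group at C-3.
Assembling the pieces gives 3-chlorohex-4-ynoic acid.

3-chlorohex-4-ynoic acid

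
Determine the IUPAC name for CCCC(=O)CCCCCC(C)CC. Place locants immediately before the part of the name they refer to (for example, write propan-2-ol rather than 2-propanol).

Counting along the main chain through the carbonyl gives 12 carbons: the parent is dodecane.
A ketone (C=O on an internal carbon) is the principal characteristic group, giving the suffix -one.
Choose the numbering such that numbering from this end puts the carbonyl group at C-4 rather than C-9.
With this numbering: the carbonyl at C-4; a methyl group at C-10.
Assembling the pieces gives 10-methyldodecan-4-one.

10-methyldodecan-4-one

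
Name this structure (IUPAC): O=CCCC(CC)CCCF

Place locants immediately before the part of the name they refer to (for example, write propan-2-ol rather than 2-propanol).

The longest chain bearing the –CHO group is 7 carbons long (heptane).
The highest-priority functional group is an aldehyde (terminal –CHO), so the name ends in -al.
The numbering direction is chosen so that the aldehyde carbon is C-1 by definition.
With this numbering: an ethyl group at C-4; a fluoro group at C-7.
Prefixes are listed alphabetically: ethyl, fluoro.
Assembling the pieces gives 4-ethyl-7-fluoroheptanal.

4-ethyl-7-fluoroheptanal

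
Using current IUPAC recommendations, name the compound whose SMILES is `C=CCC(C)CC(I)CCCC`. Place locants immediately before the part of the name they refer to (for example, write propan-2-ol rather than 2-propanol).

6-iodo-4-methyldec-1-ene

The longest carbon chain that includes the multiple bond has 10 carbons, so the parent hydride is decane.
There is one C=C double bond, indicated by the ending -ene.
The numbering direction is chosen so that numbering from this end puts the double bond at C-1 rather than C-9.
That gives the double bond between C-1 and C-2; an iodo group at C-6; a methyl group at C-4.
Prefixes are listed alphabetically: iodo, methyl.
Putting it together: 6-iodo-4-methyldec-1-ene.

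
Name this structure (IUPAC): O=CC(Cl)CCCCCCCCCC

2-chlorododecanal

The longest carbon chain that includes the –CHO group has 12 carbons, so the parent hydride is dodecane.
An aldehyde (terminal –CHO) is the principal characteristic group, giving the suffix -al.
Choose the numbering such that the aldehyde carbon is C-1 by definition.
With this numbering: a chloro group at C-2.
The name is 2-chlorododecanal.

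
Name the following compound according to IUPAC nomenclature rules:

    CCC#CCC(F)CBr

7-bromo-6-fluorohept-3-yne

The longest carbon chain that includes the multiple bond has 7 carbons, so the parent hydride is heptane.
A C≡C triple bond in the chain gives the infix -yne-.
The numbering direction is chosen so that numbering from this end puts the triple bond at C-3 rather than C-4.
That gives the triple bond between C-3 and C-4; a bromo group at C-7; a fluoro group at C-6.
The substituents are ordered alphabetically, ignoring any di-/tri- multipliers.
The name is 7-bromo-6-fluorohept-3-yne.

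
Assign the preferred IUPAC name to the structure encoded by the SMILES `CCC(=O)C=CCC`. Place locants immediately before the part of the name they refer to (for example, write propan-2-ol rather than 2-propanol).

hept-4-en-3-one

The longest chain bearing the carbonyl and the multiple bond is 7 carbons long (heptane).
The principal characteristic group is a ketone (C=O on an internal carbon), named with the suffix -one.
A C=C double bond in the chain gives the infix -ene-.
Number the chain so that numbering from this end puts the carbonyl group at C-3 rather than C-5.
This places the carbonyl at C-3; the double bond between C-4 and C-5.
Assembling the pieces gives hept-4-en-3-one.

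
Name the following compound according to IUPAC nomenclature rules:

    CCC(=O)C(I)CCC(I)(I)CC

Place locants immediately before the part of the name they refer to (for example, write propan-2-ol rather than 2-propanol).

4,7,7-triiodononan-3-one

The longest chain bearing the carbonyl is 9 carbons long (nonane).
The highest-priority functional group is a ketone (C=O on an internal carbon), so the name ends in -one.
Choose the numbering such that numbering from this end puts the carbonyl group at C-3 rather than C-7.
That gives the carbonyl at C-3; iodo groups at C-4 and C-7 (×2).
Assembling the pieces gives 4,7,7-triiodononan-3-one.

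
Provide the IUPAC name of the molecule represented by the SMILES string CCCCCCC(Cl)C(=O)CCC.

5-chloroundecan-4-one

The longest carbon chain that includes the carbonyl has 11 carbons, so the parent hydride is undecane.
A ketone (C=O on an internal carbon) is the principal characteristic group, giving the suffix -one.
Choose the numbering such that numbering from this end puts the carbonyl group at C-4 rather than C-8.
That gives the carbonyl at C-4; a chloro group at C-5.
Assembling the pieces gives 5-chloroundecan-4-one.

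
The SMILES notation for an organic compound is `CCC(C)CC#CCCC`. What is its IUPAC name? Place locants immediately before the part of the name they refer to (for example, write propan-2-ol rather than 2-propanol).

7-methylnon-4-yne

The longest carbon chain that includes the multiple bond has 9 carbons, so the parent hydride is nonane.
The chain contains a C≡C triple bond, so the unsaturation ending is -yne.
Number the chain so that numbering from this end puts the triple bond at C-4 rather than C-5.
With this numbering: the triple bond between C-4 and C-5; a methyl group at C-7.
Putting it together: 7-methylnon-4-yne.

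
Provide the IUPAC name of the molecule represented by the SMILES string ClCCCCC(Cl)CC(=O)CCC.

6,10-dichlorodecan-4-one

Counting along the main chain through the carbonyl gives 10 carbons: the parent is decane.
The principal characteristic group is a ketone (C=O on an internal carbon), named with the suffix -one.
Number the chain so that numbering from this end puts the carbonyl group at C-4 rather than C-7.
With this numbering: the carbonyl at C-4; chloro groups at C-6 and C-10.
The name is 6,10-dichlorodecan-4-one.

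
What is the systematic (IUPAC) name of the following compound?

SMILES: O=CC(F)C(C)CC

2-fluoro-3-methylpentanal

Counting along the main chain through the –CHO group gives 5 carbons: the parent is pentane.
The highest-priority functional group is an aldehyde (terminal –CHO), so the name ends in -al.
Number the chain so that the aldehyde carbon is C-1 by definition.
With this numbering: a fluoro group at C-2; a methyl group at C-3.
Prefixes are listed alphabetically: fluoro, methyl.
Putting it together: 2-fluoro-3-methylpentanal.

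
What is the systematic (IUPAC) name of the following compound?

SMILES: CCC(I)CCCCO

5-iodoheptan-1-ol

The longest chain bearing the –OH group is 7 carbons long (heptane).
An alcohol (–OH) is the principal characteristic group, giving the suffix -ol.
Choose the numbering such that numbering from this end puts the hydroxyl group at C-1 rather than C-7.
This places the hydroxyl at C-1; an iodo group at C-5.
Assembling the pieces gives 5-iodoheptan-1-ol.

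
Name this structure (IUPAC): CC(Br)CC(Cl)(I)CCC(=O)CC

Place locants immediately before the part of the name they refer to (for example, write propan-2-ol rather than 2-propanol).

8-bromo-6-chloro-6-iodononan-3-one

The longest carbon chain that includes the carbonyl has 9 carbons, so the parent hydride is nonane.
The principal characteristic group is a ketone (C=O on an internal carbon), named with the suffix -one.
Choose the numbering such that numbering from this end puts the carbonyl group at C-3 rather than C-7.
This places the carbonyl at C-3; a bromo group at C-8; a chloro group at C-6; an iodo group at C-6.
Substituent prefixes are cited in alphabetical order (multiplying prefixes like di-/tri- are ignored for ordering).
Putting it together: 8-bromo-6-chloro-6-iodononan-3-one.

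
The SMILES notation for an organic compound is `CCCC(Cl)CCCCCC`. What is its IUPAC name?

The longest carbon chain is 10 atoms: the parent is decane.
The numbering direction is chosen so that the substituent locant set {4} is lower than {7} at the first point of difference.
That gives a chloro group at C-4.
Putting it together: 4-chlorodecane.

4-chlorodecane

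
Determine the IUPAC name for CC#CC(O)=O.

but-2-ynoic acid

Counting along the main chain through the –COOH group and the multiple bond gives 4 carbons: the parent is butane.
The highest-priority functional group is a carboxylic acid (terminal –COOH), so the name ends in -oic acid.
There is one C≡C triple bond, indicated by the ending -yne.
Number the chain so that the carboxylic acid carbon is C-1 by definition.
With this numbering: the triple bond between C-2 and C-3.
Putting it together: but-2-ynoic acid.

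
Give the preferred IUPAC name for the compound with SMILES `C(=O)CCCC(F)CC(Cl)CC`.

7-chloro-5-fluorononanal

Counting along the main chain through the –CHO group gives 9 carbons: the parent is nonane.
The highest-priority functional group is an aldehyde (terminal –CHO), so the name ends in -al.
Number the chain so that the aldehyde carbon is C-1 by definition.
With this numbering: a chloro group at C-7; a fluoro group at C-5.
Prefixes are listed alphabetically: chloro, fluoro.
Assembling the pieces gives 7-chloro-5-fluorononanal.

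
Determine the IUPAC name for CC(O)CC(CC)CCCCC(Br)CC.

9-bromo-4-ethylundecan-2-ol

The longest chain bearing the –OH group is 11 carbons long (undecane).
The principal characteristic group is an alcohol (–OH), named with the suffix -ol.
The numbering direction is chosen so that numbering from this end puts the hydroxyl group at C-2 rather than C-10.
This places the hydroxyl at C-2; a bromo group at C-9; an ethyl group at C-4.
Prefixes are listed alphabetically: bromo, ethyl.
Assembling the pieces gives 9-bromo-4-ethylundecan-2-ol.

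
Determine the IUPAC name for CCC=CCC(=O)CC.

oct-5-en-3-one

The longest chain bearing the carbonyl and the multiple bond is 8 carbons long (octane).
The principal characteristic group is a ketone (C=O on an internal carbon), named with the suffix -one.
There is one C=C double bond, indicated by the ending -ene.
Number the chain so that numbering from this end puts the carbonyl group at C-3 rather than C-6.
With this numbering: the carbonyl at C-3; the double bond between C-5 and C-6.
The name is oct-5-en-3-one.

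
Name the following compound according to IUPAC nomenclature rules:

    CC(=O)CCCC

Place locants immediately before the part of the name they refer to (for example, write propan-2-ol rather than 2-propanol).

hexan-2-one

The longest carbon chain that includes the carbonyl has 6 carbons, so the parent hydride is hexane.
The highest-priority functional group is a ketone (C=O on an internal carbon), so the name ends in -one.
The numbering direction is chosen so that numbering from this end puts the carbonyl group at C-2 rather than C-5.
This places the carbonyl at C-2.
The name is hexan-2-one.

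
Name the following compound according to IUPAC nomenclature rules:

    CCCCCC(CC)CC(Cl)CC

The parent chain contains 10 carbons (decane).
The numbering direction is chosen so that the substituent locant set {3,5} is lower than {6,8} at the first point of difference.
With this numbering: a chloro group at C-3; an ethyl group at C-5.
Substituent prefixes are cited in alphabetical order (multiplying prefixes like di-/tri- are ignored for ordering).
The name is 3-chloro-5-ethyldecane.

3-chloro-5-ethyldecane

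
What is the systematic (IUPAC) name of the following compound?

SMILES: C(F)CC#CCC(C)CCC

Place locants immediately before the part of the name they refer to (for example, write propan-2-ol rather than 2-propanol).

Counting along the main chain through the multiple bond gives 9 carbons: the parent is nonane.
The chain contains a C≡C triple bond, so the unsaturation ending is -yne.
The numbering direction is chosen so that numbering from this end puts the triple bond at C-3 rather than C-6.
With this numbering: the triple bond between C-3 and C-4; a fluoro group at C-1; a methyl group at C-6.
Prefixes are listed alphabetically: fluoro, methyl.
The name is 1-fluoro-6-methylnon-3-yne.

1-fluoro-6-methylnon-3-yne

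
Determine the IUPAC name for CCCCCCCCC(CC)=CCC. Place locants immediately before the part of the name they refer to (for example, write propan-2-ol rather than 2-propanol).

4-ethyldodec-3-ene

Counting along the main chain through the multiple bond gives 12 carbons: the parent is dodecane.
A C=C double bond in the chain gives the infix -ene-.
Choose the numbering such that numbering from this end puts the double bond at C-3 rather than C-9.
This places the double bond between C-3 and C-4; an ethyl group at C-4.
The name is 4-ethyldodec-3-ene.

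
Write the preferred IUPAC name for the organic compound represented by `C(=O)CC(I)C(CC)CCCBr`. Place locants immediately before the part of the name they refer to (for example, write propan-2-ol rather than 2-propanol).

7-bromo-4-ethyl-3-iodoheptanal

Counting along the main chain through the –CHO group gives 7 carbons: the parent is heptane.
An aldehyde (terminal –CHO) is the principal characteristic group, giving the suffix -al.
Number the chain so that the aldehyde carbon is C-1 by definition.
This places a bromo group at C-7; an ethyl group at C-4; an iodo group at C-3.
The substituents are ordered alphabetically, ignoring any di-/tri- multipliers.
The name is 7-bromo-4-ethyl-3-iodoheptanal.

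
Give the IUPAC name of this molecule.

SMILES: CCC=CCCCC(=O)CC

dec-7-en-3-one

Counting along the main chain through the carbonyl and the multiple bond gives 10 carbons: the parent is decane.
The principal characteristic group is a ketone (C=O on an internal carbon), named with the suffix -one.
There is one C=C double bond, indicated by the ending -ene.
Number the chain so that numbering from this end puts the carbonyl group at C-3 rather than C-8.
That gives the carbonyl at C-3; the double bond between C-7 and C-8.
The name is dec-7-en-3-one.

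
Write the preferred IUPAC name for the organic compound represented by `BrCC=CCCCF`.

1-bromo-6-fluorohex-2-ene

The longest chain bearing the multiple bond is 6 carbons long (hexane).
A C=C double bond in the chain gives the infix -ene-.
Number the chain so that numbering from this end puts the double bond at C-2 rather than C-4.
With this numbering: the double bond between C-2 and C-3; a bromo group at C-1; a fluoro group at C-6.
The substituents are ordered alphabetically, ignoring any di-/tri- multipliers.
Assembling the pieces gives 1-bromo-6-fluorohex-2-ene.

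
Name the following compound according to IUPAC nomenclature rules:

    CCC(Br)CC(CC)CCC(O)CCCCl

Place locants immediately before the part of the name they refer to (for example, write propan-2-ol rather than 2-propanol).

The longest chain bearing the –OH group is 11 carbons long (undecane).
The principal characteristic group is an alcohol (–OH), named with the suffix -ol.
The numbering direction is chosen so that numbering from this end puts the hydroxyl group at C-4 rather than C-8.
That gives the hydroxyl at C-4; a bromo group at C-9; a chloro group at C-1; an ethyl group at C-7.
Substituent prefixes are cited in alphabetical order (multiplying prefixes like di-/tri- are ignored for ordering).
Assembling the pieces gives 9-bromo-1-chloro-7-ethylundecan-4-ol.

9-bromo-1-chloro-7-ethylundecan-4-ol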